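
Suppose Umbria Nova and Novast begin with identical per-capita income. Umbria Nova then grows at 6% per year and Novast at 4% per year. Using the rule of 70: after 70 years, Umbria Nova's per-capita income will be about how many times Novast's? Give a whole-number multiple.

Rate gap = 6% − 4% = 2 points.
The ratio doubles every 70/2 ≈ 35.00 years.
70/35.00 ≈ 2.00 doublings → ratio ≈ 2^2.00 ≈ 4.

approximately 4 times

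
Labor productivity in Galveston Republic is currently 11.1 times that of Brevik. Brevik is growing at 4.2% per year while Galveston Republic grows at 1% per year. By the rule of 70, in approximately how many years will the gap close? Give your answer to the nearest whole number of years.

roughly 76 years

What matters is the difference: 3.2 pp.
Rule of 70 on the gap: the ratio halves every 70/3.2 ≈ 21.88 years.
An 11.1 times gap takes log₂(11.1) ≈ 3.47 halvings to close: 3.47 × 21.88 ≈ 76 years.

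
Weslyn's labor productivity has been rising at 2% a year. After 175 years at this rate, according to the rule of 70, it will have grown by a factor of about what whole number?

roughly 32 times

70/2 ≈ 35.00 years per doubling.
175 years fits 5 doublings: 2^5 = 32.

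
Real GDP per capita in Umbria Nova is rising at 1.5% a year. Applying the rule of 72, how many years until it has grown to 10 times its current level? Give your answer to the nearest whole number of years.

At 1.5% it doubles every 72/1.5 ≈ 48.00 years.
10× is log₂ 10 ≈ 3.32 doublings, so ≈ 3.32 × 48.00 = 159 years.

around 159 years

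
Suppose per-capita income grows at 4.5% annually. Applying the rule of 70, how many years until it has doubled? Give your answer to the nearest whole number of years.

Doubling time ≈ 70 / 4.5 = 15.56 years.

about 16 years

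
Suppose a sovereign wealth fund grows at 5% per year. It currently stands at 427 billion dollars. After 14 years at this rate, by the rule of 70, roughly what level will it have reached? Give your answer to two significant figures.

Doubling time ≈ 70/5 = 14.00 years.
14 years is 14/14.00 ≈ 1.00 doublings, a factor of 2^1.00 ≈ 2.00.
427 × 2.00 ≈ 850 billion dollars.

around 850 billion dollars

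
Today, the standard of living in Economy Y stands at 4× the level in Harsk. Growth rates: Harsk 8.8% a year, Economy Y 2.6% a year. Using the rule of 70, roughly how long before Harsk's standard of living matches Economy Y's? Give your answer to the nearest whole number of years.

Harsk gains on Economy Y at 8.8% − 2.6% = 6.2 points a year.
At that relative rate the gap halves every 70/6.2 ≈ 11.29 years.
A 4× gap closes after 2 halvings: 2 × 11.29 ≈ 23 years.

≈ 23 years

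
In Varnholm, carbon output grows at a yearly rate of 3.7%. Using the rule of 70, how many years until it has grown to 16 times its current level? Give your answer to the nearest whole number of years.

One doubling takes 70/3.7 = 18.92 years.
Getting to 16× needs 4 doublings: 4 × 18.92 ≈ 76 years.

roughly 76 years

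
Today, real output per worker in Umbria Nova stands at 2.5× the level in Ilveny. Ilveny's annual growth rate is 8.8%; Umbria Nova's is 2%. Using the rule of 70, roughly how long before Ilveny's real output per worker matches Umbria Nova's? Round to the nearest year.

The growth-rate gap is 8.8% − 2% = 6.8 percentage points.
So the ratio between them halves every 70/6.8 ≈ 10.29 years.
A 2.5× gap takes log₂(2.5) ≈ 1.32 halvings to close: 1.32 × 10.29 ≈ 14 years.

14 years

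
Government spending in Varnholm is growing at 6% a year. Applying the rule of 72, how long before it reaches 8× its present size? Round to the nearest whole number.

≈ 36 years

Doubling time ≈ 72/6 = 12.00 years.
8× is 3 doublings, so 3 × 12.00 ≈ 36 years.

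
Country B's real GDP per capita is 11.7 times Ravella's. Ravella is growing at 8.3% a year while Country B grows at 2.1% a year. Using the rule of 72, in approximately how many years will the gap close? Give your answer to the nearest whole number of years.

The growth-rate gap is 8.3% − 2.1% = 6.2 percentage points.
So the ratio between them halves every 72/6.2 ≈ 11.61 years.
An 11.7 times gap takes log₂(11.7) ≈ 3.55 halvings to close: 3.55 × 11.61 ≈ 41 years.

about 41 years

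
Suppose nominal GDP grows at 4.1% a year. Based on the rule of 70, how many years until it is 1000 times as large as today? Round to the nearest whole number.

about 170 years

At 4.1% it doubles every 70/4.1 ≈ 17.07 years.
Reaching 1000× takes log₂(1000) ≈ 9.97 doublings.
9.97 × 17.07 ≈ 170 years.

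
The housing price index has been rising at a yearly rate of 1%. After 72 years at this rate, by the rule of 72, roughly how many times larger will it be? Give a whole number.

≈ 2 times

At 1% one doubling takes ≈ 72.00 years; 72 years is 1 of them, so ×2.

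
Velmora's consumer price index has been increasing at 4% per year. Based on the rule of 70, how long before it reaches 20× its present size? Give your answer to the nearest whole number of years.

One doubling takes 70/4 = 17.50 years.
20× is log₂ 20 ≈ 4.32 doublings, so ≈ 4.32 × 17.50 = 76 years.

76 years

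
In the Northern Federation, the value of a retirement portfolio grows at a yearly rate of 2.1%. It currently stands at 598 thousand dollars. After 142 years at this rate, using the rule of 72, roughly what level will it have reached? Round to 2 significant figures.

11000 thousand dollars

Doubling time ≈ 72/2.1 = 34.29 years.
142 years is 142/34.29 ≈ 4.14 doublings, a factor of 2^4.14 ≈ 17.63.
598 × 17.63 ≈ 11000 thousand dollars.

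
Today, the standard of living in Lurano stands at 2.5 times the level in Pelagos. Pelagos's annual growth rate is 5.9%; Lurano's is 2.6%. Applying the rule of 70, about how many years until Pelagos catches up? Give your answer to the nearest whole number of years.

Pelagos gains on Lurano at 5.9% − 2.6% = 3.3 points a year.
At that relative rate the gap halves every 70/3.3 ≈ 21.21 years.
A 2.5 times gap takes log₂(2.5) ≈ 1.32 halvings to close: 1.32 × 21.21 ≈ 28 years.

approximately 28 years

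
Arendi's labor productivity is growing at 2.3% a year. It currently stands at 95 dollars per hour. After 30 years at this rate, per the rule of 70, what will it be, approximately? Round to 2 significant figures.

roughly 190 dollars per hour

Doubling time ≈ 70/2.3 = 30.43 years.
30 years is 30/30.43 ≈ 0.99 doublings, a factor of 2^0.99 ≈ 1.99.
95 × 1.99 ≈ 190 dollars per hour.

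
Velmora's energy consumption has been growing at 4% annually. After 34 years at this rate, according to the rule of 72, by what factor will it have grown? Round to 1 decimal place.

approximately 3.7 times

Doubles every ≈ 18.00 years (72/4).
34 years is 1.89 doublings; 2^1.89 ≈ 3.7×.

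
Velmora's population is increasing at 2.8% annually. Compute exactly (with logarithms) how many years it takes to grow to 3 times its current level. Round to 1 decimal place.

t = ln(3) / ln(1 + 0.028) = 1.0986 / 0.027615 ≈ 39.78.

39.8 years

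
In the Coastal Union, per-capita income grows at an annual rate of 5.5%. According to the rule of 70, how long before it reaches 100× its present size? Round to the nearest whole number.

approximately 85 years

One doubling takes 70/5.5 = 12.73 years.
100× is log₂ 100 ≈ 6.64 doublings, so ≈ 6.64 × 12.73 = 85 years.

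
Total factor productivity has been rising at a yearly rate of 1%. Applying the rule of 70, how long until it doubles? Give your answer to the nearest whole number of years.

approximately 70 years

At 1%, doubling takes about 70/1 = 70.00 years.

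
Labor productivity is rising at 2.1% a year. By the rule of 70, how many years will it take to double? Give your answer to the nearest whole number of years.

At 2.1%, doubling takes about 70/2.1 = 33.33 years.

about 33 years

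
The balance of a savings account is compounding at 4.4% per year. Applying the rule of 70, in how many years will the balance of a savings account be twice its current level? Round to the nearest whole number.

Doubling time ≈ 70 / 4.4 = 15.91 years.

roughly 16 years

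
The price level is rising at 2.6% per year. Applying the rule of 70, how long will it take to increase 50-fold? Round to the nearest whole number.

about 152 years

One doubling takes 70/2.6 = 26.92 years.
Reaching 50× takes log₂(50) ≈ 5.64 doublings.
5.64 × 26.92 ≈ 152 years.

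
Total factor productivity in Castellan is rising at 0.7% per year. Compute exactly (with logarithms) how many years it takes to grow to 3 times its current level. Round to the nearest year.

157 years

t = ln(3) / ln(1 + 0.007) = 1.0986 / 0.006976 ≈ 157.48.
≈ 157 years.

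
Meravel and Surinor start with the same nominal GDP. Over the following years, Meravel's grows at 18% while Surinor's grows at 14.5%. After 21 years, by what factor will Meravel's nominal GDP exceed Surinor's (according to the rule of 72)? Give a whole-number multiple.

Only the 3.5-point difference matters.
72/3.5 ≈ 20.57 years per doubling of the ratio; 21 years gives 1.02 doublings, so ≈ 2×.

around 2 times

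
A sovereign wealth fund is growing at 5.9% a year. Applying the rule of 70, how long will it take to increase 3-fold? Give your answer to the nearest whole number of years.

At 5.9% it doubles every 70/5.9 ≈ 11.86 years.
3× is log₂ 3 ≈ 1.58 doublings, so ≈ 1.58 × 11.86 = 19 years.

approximately 19 years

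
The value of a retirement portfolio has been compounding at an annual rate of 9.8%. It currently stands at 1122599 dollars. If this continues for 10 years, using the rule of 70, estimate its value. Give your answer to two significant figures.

approximately 3000000 dollars

It doubles every 70/9.8 ≈ 7.14 years, so 10 years is 1.40 doublings.
2^1.40 ≈ 2.64; 1122599 × 2.64 ≈ 3000000 dollars.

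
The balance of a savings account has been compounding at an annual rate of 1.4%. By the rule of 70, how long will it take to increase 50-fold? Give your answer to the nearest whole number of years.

Doubling time ≈ 70/1.4 = 50.00 years.
Reaching 50× takes log₂(50) ≈ 5.64 doublings.
5.64 × 50.00 ≈ 282 years.

≈ 282 years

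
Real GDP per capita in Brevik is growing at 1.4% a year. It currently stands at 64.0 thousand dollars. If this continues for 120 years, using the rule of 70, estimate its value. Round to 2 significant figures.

Doubling time ≈ 70/1.4 = 50.00 years.
120 years is 120/50.00 ≈ 2.40 doublings, a factor of 2^2.40 ≈ 5.28.
64.0 × 5.28 ≈ 340 thousand dollars.

340 thousand dollars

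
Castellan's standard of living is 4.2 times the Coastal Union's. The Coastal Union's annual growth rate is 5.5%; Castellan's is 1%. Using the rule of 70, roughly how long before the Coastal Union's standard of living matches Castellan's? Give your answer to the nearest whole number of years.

the Coastal Union gains on Castellan at 5.5% − 1% = 4.5 points a year.
At that relative rate the gap halves every 70/4.5 ≈ 15.56 years.
A 4.2 times gap takes log₂(4.2) ≈ 2.07 halvings to close: 2.07 × 15.56 ≈ 32 years.

≈ 32 years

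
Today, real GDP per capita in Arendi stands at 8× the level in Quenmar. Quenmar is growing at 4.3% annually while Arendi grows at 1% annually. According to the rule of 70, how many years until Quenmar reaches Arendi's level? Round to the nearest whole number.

roughly 64 years

The growth-rate gap is 4.3% − 1% = 3.3 percentage points.
So the ratio between them halves every 70/3.3 ≈ 21.21 years.
An 8× gap closes after 3 halvings: 3 × 21.21 ≈ 64 years.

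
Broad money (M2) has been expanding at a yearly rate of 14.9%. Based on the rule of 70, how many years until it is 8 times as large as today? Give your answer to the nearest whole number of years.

≈ 14 years

At 14.9% it doubles every 70/14.9 ≈ 4.70 years.
8 = 2^3, so 3 doublings → 14 years.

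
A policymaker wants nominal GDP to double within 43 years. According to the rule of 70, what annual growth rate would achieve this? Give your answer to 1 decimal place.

about 1.6% annually

70 / 43 ≈ 1.63, so about 1.6% annually.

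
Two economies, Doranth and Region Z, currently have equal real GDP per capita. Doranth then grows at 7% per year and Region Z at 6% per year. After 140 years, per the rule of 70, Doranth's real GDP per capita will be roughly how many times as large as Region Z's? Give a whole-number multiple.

around 4 times

Doranth pulls ahead at 1 pp per year, so the ratio doubles every 70/1 ≈ 70.00 years.
In 140 years that's 2.00 doublings: 2^2.00 ≈ 4.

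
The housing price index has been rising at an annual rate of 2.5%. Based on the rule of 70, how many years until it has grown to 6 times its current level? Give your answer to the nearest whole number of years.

≈ 72 years

At 2.5% it doubles every 70/2.5 ≈ 28.00 years.
6× is log₂ 6 ≈ 2.58 doublings, so ≈ 2.58 × 28.00 = 72 years.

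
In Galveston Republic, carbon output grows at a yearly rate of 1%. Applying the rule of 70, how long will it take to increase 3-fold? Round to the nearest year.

Doubling time ≈ 70/1 = 70.00 years.
3× is log₂ 3 ≈ 1.58 doublings, so ≈ 1.58 × 70.00 = 111 years.

approximately 111 years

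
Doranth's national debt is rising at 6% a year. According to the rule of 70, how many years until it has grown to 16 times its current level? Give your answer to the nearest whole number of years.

Doubling time ≈ 70/6 = 11.67 years.
Getting to 16× needs 4 doublings: 4 × 11.67 ≈ 47 years.

47 years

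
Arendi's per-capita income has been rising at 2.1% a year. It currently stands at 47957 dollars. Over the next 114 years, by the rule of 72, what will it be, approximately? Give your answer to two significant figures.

approximately 480000 dollars

Doubling time ≈ 72/2.1 = 34.29 years.
114 years is 114/34.29 ≈ 3.32 doublings, a factor of 2^3.32 ≈ 9.99.
47957 × 9.99 ≈ 480000 dollars.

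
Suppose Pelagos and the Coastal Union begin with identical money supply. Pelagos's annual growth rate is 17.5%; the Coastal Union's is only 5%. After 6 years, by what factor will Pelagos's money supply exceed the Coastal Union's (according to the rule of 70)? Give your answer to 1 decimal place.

Rate gap = 17.5% − 5% = 12.5 points.
The ratio doubles every 70/12.5 ≈ 5.60 years.
6/5.60 ≈ 1.07 doublings → ratio ≈ 2^1.07 ≈ 2.1.

≈ 2.1 times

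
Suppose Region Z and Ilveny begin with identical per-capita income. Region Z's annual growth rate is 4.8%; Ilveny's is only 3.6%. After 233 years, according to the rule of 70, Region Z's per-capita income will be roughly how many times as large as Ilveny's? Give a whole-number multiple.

roughly 16 times

Region Z pulls ahead at 1.2 pp per year, so the ratio doubles every 70/1.2 ≈ 58.33 years.
In 233 years that's 3.99 doublings: 2^3.99 ≈ 16.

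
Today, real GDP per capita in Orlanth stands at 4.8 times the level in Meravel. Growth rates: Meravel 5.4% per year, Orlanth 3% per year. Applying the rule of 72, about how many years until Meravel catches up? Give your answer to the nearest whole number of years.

Meravel gains on Orlanth at 5.4% − 3% = 2.4 points a year.
At that relative rate the gap halves every 72/2.4 ≈ 30.00 years.
A 4.8 times gap takes log₂(4.8) ≈ 2.26 halvings to close: 2.26 × 30.00 ≈ 68 years.

around 68 years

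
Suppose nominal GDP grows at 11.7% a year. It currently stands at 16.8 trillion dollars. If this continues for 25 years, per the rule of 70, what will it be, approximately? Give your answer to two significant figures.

Doubling time ≈ 70/11.7 = 5.98 years.
25 years is 25/5.98 ≈ 4.18 doublings, a factor of 2^4.18 ≈ 18.13.
16.8 × 18.13 ≈ 300 trillion dollars.

roughly 300 trillion dollars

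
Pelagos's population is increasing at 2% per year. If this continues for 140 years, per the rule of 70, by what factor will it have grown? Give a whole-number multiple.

70/2 ≈ 35.00 years per doubling.
140 years fits 4 doublings: 2^4 = 16.

roughly 16 times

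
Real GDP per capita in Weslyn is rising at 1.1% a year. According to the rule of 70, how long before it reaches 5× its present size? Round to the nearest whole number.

around 148 years

Doubling time ≈ 70/1.1 = 63.64 years.
5× is log₂ 5 ≈ 2.32 doublings, so ≈ 2.32 × 63.64 = 148 years.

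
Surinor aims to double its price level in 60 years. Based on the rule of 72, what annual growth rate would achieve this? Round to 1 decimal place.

approximately 1.2% annually

72 / 60 ≈ 1.20, so about 1.2% annually.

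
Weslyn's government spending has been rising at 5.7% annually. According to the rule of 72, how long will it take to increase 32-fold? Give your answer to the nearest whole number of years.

about 63 years

Doubling time ≈ 72/5.7 = 12.63 years.
32 = 2^5, so 5 doublings → 63 years.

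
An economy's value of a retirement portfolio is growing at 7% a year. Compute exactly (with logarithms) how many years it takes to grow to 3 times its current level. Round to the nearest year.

16 years

t = ln(3) / ln(1 + 0.07) = 1.0986 / 0.067659 ≈ 16.24.
≈ 16 years.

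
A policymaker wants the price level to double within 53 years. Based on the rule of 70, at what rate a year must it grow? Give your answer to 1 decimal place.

70 / 53 ≈ 1.32, so about 1.3% a year.

roughly 1.3%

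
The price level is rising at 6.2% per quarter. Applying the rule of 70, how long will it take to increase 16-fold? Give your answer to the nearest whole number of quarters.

One doubling takes 70/6.2 = 11.29 quarters.
16 = 2^4, so 4 doublings → 45 quarters.

about 45 quarters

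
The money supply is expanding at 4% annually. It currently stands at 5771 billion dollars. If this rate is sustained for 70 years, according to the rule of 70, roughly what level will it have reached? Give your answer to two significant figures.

about 92000 billion dollars

Doubling time ≈ 70/4 = 17.50 years.
70 years is 70/17.50 ≈ 4.00 doublings, a factor of 2^4.00 ≈ 16.00.
5771 × 16.00 ≈ 92000 billion dollars.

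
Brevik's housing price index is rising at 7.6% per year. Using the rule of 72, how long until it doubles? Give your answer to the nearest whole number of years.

9 years

At 7.6%, doubling takes about 72/7.6 = 9.47 years.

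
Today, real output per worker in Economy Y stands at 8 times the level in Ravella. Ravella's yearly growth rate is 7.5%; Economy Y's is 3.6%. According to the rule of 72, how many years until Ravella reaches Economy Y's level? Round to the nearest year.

roughly 55 years

What matters is the difference: 3.9 pp.
Rule of 72 on the gap: the ratio halves every 72/3.9 ≈ 18.46 years.
An 8 times gap closes after 3 halvings: 3 × 18.46 ≈ 55 years.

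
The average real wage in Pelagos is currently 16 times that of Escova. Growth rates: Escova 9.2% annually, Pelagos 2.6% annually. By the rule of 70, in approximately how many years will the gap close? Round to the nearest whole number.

The growth-rate gap is 9.2% − 2.6% = 6.6 percentage points.
So the ratio between them halves every 70/6.6 ≈ 10.61 years.
A 16 times gap closes after 4 halvings: 4 × 10.61 ≈ 42 years.

42 years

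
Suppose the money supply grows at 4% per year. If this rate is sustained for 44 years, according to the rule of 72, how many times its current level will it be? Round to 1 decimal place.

Doubles every ≈ 18.00 years (72/4).
44 years is 2.44 doublings; 2^2.44 ≈ 5.4×.

around 5.4 times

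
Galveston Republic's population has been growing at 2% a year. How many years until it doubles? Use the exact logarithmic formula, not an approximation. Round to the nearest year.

35 years

t = ln(2) / ln(1 + 0.02) = 0.6931 / 0.019803 ≈ 35.00.
≈ 35 years.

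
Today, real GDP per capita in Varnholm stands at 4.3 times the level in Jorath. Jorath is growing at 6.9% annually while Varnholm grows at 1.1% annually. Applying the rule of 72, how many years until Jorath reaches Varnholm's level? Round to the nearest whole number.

What matters is the difference: 5.8 pp.
Rule of 72 on the gap: the ratio halves every 72/5.8 ≈ 12.41 years.
A 4.3 times gap takes log₂(4.3) ≈ 2.10 halvings to close: 2.10 × 12.41 ≈ 26 years.

roughly 26 years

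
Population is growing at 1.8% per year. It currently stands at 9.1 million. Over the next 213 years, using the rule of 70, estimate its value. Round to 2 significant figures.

It doubles every 70/1.8 ≈ 38.89 years, so 213 years is 5.48 doublings.
2^5.48 ≈ 44.63; 9.1 × 44.63 ≈ 410 million.

roughly 410 million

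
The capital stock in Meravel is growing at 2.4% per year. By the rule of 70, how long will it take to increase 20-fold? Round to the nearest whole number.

At 2.4% it doubles every 70/2.4 ≈ 29.17 years.
20× is log₂ 20 ≈ 4.32 doublings, so ≈ 4.32 × 29.17 = 126 years.

126 years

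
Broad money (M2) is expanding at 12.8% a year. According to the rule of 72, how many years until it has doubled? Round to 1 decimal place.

At 12.8%, doubling takes about 72/12.8 = 5.62 years.

about 5.6 years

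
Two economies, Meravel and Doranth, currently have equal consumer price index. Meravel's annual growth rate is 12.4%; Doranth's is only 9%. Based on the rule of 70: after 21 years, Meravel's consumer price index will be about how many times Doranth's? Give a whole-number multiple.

Only the 3.4-point difference matters.
70/3.4 ≈ 20.59 years per doubling of the ratio; 21 years gives 1.02 doublings, so ≈ 2×.

≈ 2 times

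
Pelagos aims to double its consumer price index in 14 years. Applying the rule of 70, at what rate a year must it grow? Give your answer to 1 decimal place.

5.0% a year

70 / 14 ≈ 5.00, so about 5.0% a year.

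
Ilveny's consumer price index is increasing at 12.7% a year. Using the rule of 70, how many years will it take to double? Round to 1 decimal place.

5.5 years

70/12.7 ≈ 5.51, so it doubles roughly every 5.5 years.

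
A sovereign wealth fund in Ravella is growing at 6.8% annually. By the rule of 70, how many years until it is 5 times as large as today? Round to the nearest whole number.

about 24 years

Doubling time ≈ 70/6.8 = 10.29 years.
Reaching 5× takes log₂(5) ≈ 2.32 doublings.
2.32 × 10.29 ≈ 24 years.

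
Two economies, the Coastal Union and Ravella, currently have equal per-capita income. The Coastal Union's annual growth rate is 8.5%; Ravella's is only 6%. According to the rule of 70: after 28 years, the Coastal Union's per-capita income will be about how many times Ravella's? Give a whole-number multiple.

around 2 times

the Coastal Union pulls ahead at 2.5 pp per year, so the ratio doubles every 70/2.5 ≈ 28.00 years.
In 28 years that's 1.00 doublings: 2^1.00 ≈ 2.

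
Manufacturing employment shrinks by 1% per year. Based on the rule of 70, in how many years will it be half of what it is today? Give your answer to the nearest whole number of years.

Falling at 1%, it halves about every 70/1 = 70.00 years.

around 70 years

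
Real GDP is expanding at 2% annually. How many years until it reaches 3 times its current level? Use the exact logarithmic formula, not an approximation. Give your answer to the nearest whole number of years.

55 years

t = ln(3) / ln(1 + 0.02) = 1.0986 / 0.019803 ≈ 55.48.
≈ 55 years.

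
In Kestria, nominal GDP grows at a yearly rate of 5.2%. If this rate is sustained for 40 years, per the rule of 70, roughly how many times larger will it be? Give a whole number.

roughly 8 times

70/5.2 ≈ 13.46 years per doubling.
40 years fits 3 doublings: 2^3 = 8.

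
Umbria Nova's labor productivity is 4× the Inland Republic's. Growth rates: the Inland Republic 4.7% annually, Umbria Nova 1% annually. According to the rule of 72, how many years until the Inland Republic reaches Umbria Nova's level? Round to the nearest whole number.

approximately 39 years

The growth-rate gap is 4.7% − 1% = 3.7 percentage points.
So the ratio between them halves every 72/3.7 ≈ 19.46 years.
A 4× gap closes after 2 halvings: 2 × 19.46 ≈ 39 years.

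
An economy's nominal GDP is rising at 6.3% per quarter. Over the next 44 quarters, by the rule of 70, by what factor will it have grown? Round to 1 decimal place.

about 15.6 times

Doubles every ≈ 11.11 quarters (70/6.3).
44 quarters is 3.96 doublings; 2^3.96 ≈ 15.6×.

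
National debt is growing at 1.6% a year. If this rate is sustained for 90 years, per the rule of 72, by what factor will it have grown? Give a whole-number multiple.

At 1.6% one doubling takes ≈ 45.00 years; 90 years is 2 of them, so ×4.

approximately 4 times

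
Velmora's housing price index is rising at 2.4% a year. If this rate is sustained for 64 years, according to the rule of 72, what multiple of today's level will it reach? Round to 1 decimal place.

Doubling time ≈ 72/2.4 = 30.00 years.
64 years / 30.00 ≈ 2.13 doublings → factor 2^2.13 ≈ 4.4.

roughly 4.4 times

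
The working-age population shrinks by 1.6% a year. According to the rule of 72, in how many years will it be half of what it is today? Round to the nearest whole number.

Halving time ≈ 72 / 1.6 = 45.00 → 45 years.

45 years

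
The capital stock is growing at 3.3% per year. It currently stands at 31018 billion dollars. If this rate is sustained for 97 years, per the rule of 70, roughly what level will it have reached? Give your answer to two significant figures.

It doubles every 70/3.3 ≈ 21.21 years, so 97 years is 4.57 doublings.
2^4.57 ≈ 23.75; 31018 × 23.75 ≈ 740000 billion dollars.

≈ 740000 billion dollars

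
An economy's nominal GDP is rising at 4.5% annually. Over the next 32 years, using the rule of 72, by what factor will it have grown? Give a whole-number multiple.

around 4 times

72/4.5 ≈ 16.00 years per doubling.
32 years fits 2 doublings: 2^2 = 4.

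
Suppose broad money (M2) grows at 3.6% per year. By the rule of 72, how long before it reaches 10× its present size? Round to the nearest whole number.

66 years

At 3.6% it doubles every 72/3.6 ≈ 20.00 years.
Reaching 10× takes log₂(10) ≈ 3.32 doublings.
3.32 × 20.00 ≈ 66 years.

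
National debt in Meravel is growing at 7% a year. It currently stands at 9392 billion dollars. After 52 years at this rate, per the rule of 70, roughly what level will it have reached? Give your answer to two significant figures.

roughly 350000 billion dollars

It doubles every 70/7 ≈ 10.00 years, so 52 years is 5.20 doublings.
2^5.20 ≈ 36.76; 9392 × 36.76 ≈ 350000 billion dollars.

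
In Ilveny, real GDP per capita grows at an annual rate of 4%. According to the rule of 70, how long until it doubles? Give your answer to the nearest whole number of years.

around 18 years

70/4 ≈ 17.50, so it doubles roughly every 18 years.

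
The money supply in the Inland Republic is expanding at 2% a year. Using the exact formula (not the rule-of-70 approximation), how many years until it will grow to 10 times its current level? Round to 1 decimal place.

116.3 years

t = ln(10) / ln(1 + 0.02) = 2.3026 / 0.019803 ≈ 116.28.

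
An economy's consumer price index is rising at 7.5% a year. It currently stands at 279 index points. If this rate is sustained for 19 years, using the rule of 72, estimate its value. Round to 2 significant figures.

Doubling time ≈ 72/7.5 = 9.60 years.
19 years is 19/9.60 ≈ 1.98 doublings, a factor of 2^1.98 ≈ 3.94.
279 × 3.94 ≈ 1100 index points.

≈ 1100 index points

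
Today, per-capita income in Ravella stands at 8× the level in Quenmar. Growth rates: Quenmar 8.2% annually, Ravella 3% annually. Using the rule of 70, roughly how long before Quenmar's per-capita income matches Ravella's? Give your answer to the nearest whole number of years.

Quenmar gains on Ravella at 8.2% − 3% = 5.2 points a year.
At that relative rate the gap halves every 70/5.2 ≈ 13.46 years.
An 8× gap closes after 3 halvings: 3 × 13.46 ≈ 40 years.

approximately 40 years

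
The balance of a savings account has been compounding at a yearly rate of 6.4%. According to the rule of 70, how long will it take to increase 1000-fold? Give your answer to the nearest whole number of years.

One doubling takes 70/6.4 = 10.94 years.
Reaching 1000× takes log₂(1000) ≈ 9.97 doublings.
9.97 × 10.94 ≈ 109 years.

roughly 109 years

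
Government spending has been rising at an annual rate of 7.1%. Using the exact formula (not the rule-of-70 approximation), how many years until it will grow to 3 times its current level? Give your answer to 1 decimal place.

16.0 years

t = ln(3) / ln(1 + 0.071) = 1.0986 / 0.068593 ≈ 16.02.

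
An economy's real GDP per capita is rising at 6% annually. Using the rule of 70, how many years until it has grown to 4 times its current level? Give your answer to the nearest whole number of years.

One doubling takes 70/6 = 11.67 years.
4 = 2^2, so 2 doublings → 23 years.

≈ 23 years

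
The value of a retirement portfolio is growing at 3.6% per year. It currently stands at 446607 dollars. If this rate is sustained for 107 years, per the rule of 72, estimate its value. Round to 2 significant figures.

Doubling time ≈ 72/3.6 = 20.00 years.
107 years is 107/20.00 ≈ 5.35 doublings, a factor of 2^5.35 ≈ 40.79.
446607 × 40.79 ≈ 18000000 dollars.

approximately 18000000 dollars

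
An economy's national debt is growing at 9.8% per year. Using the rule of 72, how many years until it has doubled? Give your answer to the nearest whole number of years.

7 years

Doubling time ≈ 72 / 9.8 = 7.35 years.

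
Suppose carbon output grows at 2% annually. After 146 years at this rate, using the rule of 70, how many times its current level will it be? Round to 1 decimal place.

Doubles every ≈ 35.00 years (70/2).
146 years is 4.17 doublings; 2^4.17 ≈ 18.0×.

18.0 times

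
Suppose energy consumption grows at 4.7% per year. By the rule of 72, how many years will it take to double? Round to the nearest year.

72/4.7 ≈ 15.32, so it doubles roughly every 15 years.

roughly 15 years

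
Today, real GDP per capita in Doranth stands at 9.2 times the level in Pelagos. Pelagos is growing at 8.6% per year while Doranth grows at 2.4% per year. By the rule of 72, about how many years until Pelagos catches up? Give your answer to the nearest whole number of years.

around 37 years

The growth-rate gap is 8.6% − 2.4% = 6.2 percentage points.
So the ratio between them halves every 72/6.2 ≈ 11.61 years.
A 9.2 times gap takes log₂(9.2) ≈ 3.20 halvings to close: 3.20 × 11.61 ≈ 37 years.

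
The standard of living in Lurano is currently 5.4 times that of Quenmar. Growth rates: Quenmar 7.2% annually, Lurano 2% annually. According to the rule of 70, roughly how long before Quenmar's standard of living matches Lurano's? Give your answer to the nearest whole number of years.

33 years

Quenmar gains on Lurano at 7.2% − 2% = 5.2 points a year.
At that relative rate the gap halves every 70/5.2 ≈ 13.46 years.
A 5.4 times gap takes log₂(5.4) ≈ 2.43 halvings to close: 2.43 × 13.46 ≈ 33 years.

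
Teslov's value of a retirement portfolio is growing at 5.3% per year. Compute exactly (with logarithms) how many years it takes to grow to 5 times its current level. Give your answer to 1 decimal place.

31.2 years

t = ln(5) / ln(1 + 0.053) = 1.6094 / 0.051643 ≈ 31.16.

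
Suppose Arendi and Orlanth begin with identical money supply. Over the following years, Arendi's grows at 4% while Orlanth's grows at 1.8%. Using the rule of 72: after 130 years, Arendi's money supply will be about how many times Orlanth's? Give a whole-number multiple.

Arendi pulls ahead at 2.2 pp per year, so the ratio doubles every 72/2.2 ≈ 32.73 years.
In 130 years that's 3.97 doublings: 2^3.97 ≈ 16.

16 times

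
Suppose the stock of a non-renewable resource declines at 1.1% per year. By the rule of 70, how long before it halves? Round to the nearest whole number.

≈ 64 years

Halving time ≈ 70 / 1.1 = 63.64 → 64 years.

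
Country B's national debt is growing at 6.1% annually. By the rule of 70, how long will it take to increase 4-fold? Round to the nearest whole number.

around 23 years

One doubling takes 70/6.1 = 11.48 years.
4 = 2^2, so 2 doublings → 23 years.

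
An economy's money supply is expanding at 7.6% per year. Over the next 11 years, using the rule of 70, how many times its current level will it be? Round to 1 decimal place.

roughly 2.3 times

Doubling time ≈ 70/7.6 = 9.21 years.
11 years / 9.21 ≈ 1.19 doublings → factor 2^1.19 ≈ 2.3.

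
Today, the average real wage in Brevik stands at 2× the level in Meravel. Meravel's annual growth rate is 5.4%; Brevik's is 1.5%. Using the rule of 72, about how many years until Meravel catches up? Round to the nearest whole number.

The growth-rate gap is 5.4% − 1.5% = 3.9 percentage points.
So the ratio between them halves every 72/3.9 ≈ 18.46 years.
A 2× gap closes after 1 halving: 1 × 18.46 ≈ 18 years.

about 18 years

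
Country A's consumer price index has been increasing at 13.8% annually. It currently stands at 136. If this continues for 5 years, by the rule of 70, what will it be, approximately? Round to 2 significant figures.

270

It doubles every 70/13.8 ≈ 5.07 years, so 5 years is 0.99 doublings.
2^0.99 ≈ 1.99; 136 × 1.99 ≈ 270.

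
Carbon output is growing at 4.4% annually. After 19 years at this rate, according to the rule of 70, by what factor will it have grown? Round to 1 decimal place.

Doubling time ≈ 70/4.4 = 15.91 years.
19 years / 15.91 ≈ 1.19 doublings → factor 2^1.19 ≈ 2.3.

around 2.3 times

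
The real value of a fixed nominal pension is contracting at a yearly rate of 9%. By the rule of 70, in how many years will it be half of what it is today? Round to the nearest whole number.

about 8 years

The rule works in reverse for decay: 70/9 ≈ 7.78 years to halve.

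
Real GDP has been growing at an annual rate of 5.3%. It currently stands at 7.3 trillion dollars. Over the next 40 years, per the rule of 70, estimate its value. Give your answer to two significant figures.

about 60 trillion dollars

Doubling time ≈ 70/5.3 = 13.21 years.
40 years is 40/13.21 ≈ 3.03 doublings, a factor of 2^3.03 ≈ 8.17.
7.3 × 8.17 ≈ 60 trillion dollars.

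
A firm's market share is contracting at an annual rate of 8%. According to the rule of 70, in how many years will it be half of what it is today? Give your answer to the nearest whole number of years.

The rule works in reverse for decay: 70/8 ≈ 8.75 years to halve.

approximately 9 years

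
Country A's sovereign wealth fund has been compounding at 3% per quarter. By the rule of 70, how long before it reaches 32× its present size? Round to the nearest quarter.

around 117 quarters

At 3% it doubles every 70/3 ≈ 23.33 quarters.
32× is 5 doublings, so 5 × 23.33 ≈ 117 quarters.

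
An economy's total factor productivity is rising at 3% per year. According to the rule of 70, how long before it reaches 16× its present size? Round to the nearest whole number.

Doubling time ≈ 70/3 = 23.33 years.
16× is 4 doublings, so 4 × 23.33 ≈ 93 years.

≈ 93 years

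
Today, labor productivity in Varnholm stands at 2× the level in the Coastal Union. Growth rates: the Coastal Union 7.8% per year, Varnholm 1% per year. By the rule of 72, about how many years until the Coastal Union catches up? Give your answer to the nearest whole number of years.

The growth-rate gap is 7.8% − 1% = 6.8 percentage points.
So the ratio between them halves every 72/6.8 ≈ 10.59 years.
A 2× gap closes after 1 halving: 1 × 10.59 ≈ 11 years.

11 years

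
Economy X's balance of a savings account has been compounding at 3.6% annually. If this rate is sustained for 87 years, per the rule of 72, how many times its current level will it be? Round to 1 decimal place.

roughly 20.4 times

Doubling time ≈ 72/3.6 = 20.00 years.
87 years / 20.00 ≈ 4.35 doublings → factor 2^4.35 ≈ 20.4.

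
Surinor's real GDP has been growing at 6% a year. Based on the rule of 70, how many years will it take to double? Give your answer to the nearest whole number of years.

approximately 12 years

70/6 ≈ 11.67, so it doubles roughly every 12 years.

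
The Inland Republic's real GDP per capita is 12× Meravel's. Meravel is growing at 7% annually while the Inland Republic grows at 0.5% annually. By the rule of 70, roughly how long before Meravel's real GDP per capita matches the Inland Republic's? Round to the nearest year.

around 39 years

The growth-rate gap is 7% − 0.5% = 6.5 percentage points.
So the ratio between them halves every 70/6.5 ≈ 10.77 years.
A 12× gap takes log₂(12) ≈ 3.58 halvings to close: 3.58 × 10.77 ≈ 39 years.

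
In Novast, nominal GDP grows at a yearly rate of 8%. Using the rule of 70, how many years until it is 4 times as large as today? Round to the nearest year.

At 8% it doubles every 70/8 ≈ 8.75 years.
Getting to 4× needs 2 doublings: 2 × 8.75 ≈ 18 years.

approximately 18 years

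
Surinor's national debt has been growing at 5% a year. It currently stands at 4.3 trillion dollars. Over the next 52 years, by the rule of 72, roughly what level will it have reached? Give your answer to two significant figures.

about 53 trillion dollars

It doubles every 72/5 ≈ 14.40 years, so 52 years is 3.61 doublings.
2^3.61 ≈ 12.21; 4.3 × 12.21 ≈ 53 trillion dollars.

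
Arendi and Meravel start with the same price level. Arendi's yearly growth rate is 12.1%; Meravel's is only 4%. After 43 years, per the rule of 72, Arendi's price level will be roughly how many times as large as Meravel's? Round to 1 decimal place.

Arendi pulls ahead at 8.1 pp per year, so the ratio doubles every 72/8.1 ≈ 8.89 years.
In 43 years that's 4.84 doublings: 2^4.84 ≈ 28.6.

≈ 28.6 times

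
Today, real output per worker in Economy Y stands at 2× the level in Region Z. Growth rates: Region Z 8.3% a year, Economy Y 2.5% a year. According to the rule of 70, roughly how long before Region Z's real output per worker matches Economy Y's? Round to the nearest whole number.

What matters is the difference: 5.8 pp.
Rule of 70 on the gap: the ratio halves every 70/5.8 ≈ 12.07 years.
A 2× gap closes after 1 halving: 1 × 12.07 ≈ 12 years.

roughly 12 years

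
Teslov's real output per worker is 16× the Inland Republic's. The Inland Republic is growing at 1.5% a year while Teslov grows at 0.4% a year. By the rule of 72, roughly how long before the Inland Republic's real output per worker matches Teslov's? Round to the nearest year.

about 262 years

What matters is the difference: 1.1 pp.
Rule of 72 on the gap: the ratio halves every 72/1.1 ≈ 65.45 years.
A 16× gap closes after 4 halvings: 4 × 65.45 ≈ 262 years.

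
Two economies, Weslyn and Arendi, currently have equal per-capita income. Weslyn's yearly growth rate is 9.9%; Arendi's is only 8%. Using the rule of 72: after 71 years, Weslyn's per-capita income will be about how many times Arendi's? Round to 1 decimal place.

≈ 3.7 times

Rate gap = 9.9% − 8% = 1.9 points.
The ratio doubles every 72/1.9 ≈ 37.89 years.
71/37.89 ≈ 1.87 doublings → ratio ≈ 2^1.87 ≈ 3.7.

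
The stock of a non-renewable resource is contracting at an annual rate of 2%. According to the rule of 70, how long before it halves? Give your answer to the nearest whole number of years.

35 years

Halving time ≈ 70 / 2 = 35.00 → 35 years.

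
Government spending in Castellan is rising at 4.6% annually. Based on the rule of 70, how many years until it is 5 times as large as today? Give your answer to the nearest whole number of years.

around 35 years

One doubling takes 70/4.6 = 15.22 years.
Reaching 5× takes log₂(5) ≈ 2.32 doublings.
2.32 × 15.22 ≈ 35 years.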